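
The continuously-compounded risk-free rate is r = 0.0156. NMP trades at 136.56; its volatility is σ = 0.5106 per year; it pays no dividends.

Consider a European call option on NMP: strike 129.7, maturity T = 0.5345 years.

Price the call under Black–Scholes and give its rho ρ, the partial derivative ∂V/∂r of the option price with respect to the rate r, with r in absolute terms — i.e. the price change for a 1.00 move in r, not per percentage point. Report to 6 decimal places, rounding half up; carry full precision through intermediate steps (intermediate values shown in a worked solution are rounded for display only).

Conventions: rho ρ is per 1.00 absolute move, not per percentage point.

price = 23.849503
ρ = 33.654769

σ√T = 0.5106·√0.5345 = 0.373297
d₁ = (ln(S/K) + (r+σ²/2)T) / (σ√T) = (ln(136.56/129.7) + (0.0156+0.5106²/2)·0.5345) / 0.373297 = (0.051540 + 0.078014) / 0.373297 = 0.347052
d₂ = d₁ − σ√T = 0.347052 − 0.373297 = -0.026245
e^{−rT} = 0.991696
N(d₁) = 0.635724,  N(d₂) = 0.489531
Call price V = S·N(d₁) − K·e^{−rT}·N(d₂) = 86.814458 − 62.964955 = 23.849503
ρ = K·T·e^{−rT}·N(d₂) = 33.654769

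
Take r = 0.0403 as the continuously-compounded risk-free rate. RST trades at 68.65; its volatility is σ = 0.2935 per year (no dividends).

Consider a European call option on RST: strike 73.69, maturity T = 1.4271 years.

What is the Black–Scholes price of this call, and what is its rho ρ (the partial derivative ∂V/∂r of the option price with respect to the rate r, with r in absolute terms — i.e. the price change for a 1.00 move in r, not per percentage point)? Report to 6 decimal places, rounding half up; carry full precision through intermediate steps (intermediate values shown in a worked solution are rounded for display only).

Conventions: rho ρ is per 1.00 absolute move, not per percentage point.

σ√T = 0.2935·√1.4271 = 0.350619
d₁ = (ln(S/K) + (r+σ²/2)T) / (σ√T) = (ln(68.65/73.69) + (0.0403+0.2935²/2)·1.4271) / 0.350619 = (-0.070846 + 0.118979) / 0.350619 = 0.137280
d₂ = d₁ − σ√T = 0.137280 − 0.350619 = -0.213339
e^{−rT} = 0.944110
N(d₁) = 0.554595,  N(d₂) = 0.415531
Call price V = S·N(d₁) − K·e^{−rT}·N(d₂) = 38.072965 − 28.909137 = 9.163828
ρ = K·T·e^{−rT}·N(d₂) = 41.256229

price = 9.163828
ρ = 41.256229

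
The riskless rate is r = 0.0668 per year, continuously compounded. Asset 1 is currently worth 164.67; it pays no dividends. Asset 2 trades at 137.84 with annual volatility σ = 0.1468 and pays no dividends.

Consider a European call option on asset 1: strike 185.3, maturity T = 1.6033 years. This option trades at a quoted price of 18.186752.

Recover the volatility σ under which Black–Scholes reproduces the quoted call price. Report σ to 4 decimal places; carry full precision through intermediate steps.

sigma = 0.2289

At σ = 0.2289 the Black–Scholes value reproduces the quote:
σ√T = 0.2289·√1.6033 = 0.289837
d₁ = (ln(S/K) + (r+σ²/2)T) / (σ√T) = (ln(164.67/185.3) + (0.0668+0.2289²/2)·1.6033) / 0.289837 = (-0.118033 + 0.149103) / 0.289837 = 0.107200
d₂ = d₁ − σ√T = 0.107200 − 0.289837 = -0.182637
e^{−rT} = 0.898435
N(d₁) = 0.542685,  N(d₂) = 0.427541
V = S·N(d₁) − K·e^{−rT}·N(d₂) = 89.363894 − 71.177142 = 18.186752 (matching the quote); vega is positive throughout, so no other σ reproduces this price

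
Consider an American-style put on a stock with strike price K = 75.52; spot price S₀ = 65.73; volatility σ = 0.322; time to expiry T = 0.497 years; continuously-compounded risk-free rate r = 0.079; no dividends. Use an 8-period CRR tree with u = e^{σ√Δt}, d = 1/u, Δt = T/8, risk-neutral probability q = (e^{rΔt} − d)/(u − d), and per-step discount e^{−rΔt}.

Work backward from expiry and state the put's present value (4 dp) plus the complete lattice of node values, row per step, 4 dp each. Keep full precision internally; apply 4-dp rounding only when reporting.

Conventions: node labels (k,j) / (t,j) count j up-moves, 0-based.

Δt=0.06212  u=1.08357  d=0.92288  q=0.51056  discount=0.99510
step 8 (expiry): payoffs max(K−S,0) = 40.9326 34.9103 27.8395 19.5375 9.7900 0.0000 0.0000 0.0000 0.0000
k=7: (k=7,j=0): S=37.4778, K−S=38.0422, hold=37.6725 ⇒ V=38.0422 exercise | (k=7,j=1): S=44.0033, K−S=31.5167, hold=31.1470 ⇒ V=31.5167 exercise | (k=7,j=2): S=51.6650, K−S=23.8550, hold=23.4852 ⇒ V=23.8550 exercise | (k=7,j=3): S=60.6608, K−S=14.8592, hold=14.4895 ⇒ V=14.8592 exercise | (k=7,j=4): S=71.2228, K−S=4.2972, hold=4.7681 ⇒ V=4.7681 continue | (k=7,j=5): S=83.6239, K−S=0.0000, hold=0.0000 ⇒ V=0.0000 continue | (k=7,j=6): S=98.1843, K−S=0.0000, hold=0.0000 ⇒ V=0.0000 continue | (k=7,j=7): S=115.2798, K−S=0.0000, hold=0.0000 ⇒ V=0.0000 continue
k=6: (k=6,j=0): S=40.6097, K−S=34.9103, hold=34.5406 ⇒ V=34.9103 exercise | (k=6,j=1): S=47.6805, K−S=27.8395, hold=27.4697 ⇒ V=27.8395 exercise | (k=6,j=2): S=55.9825, K−S=19.5375, hold=19.1678 ⇒ V=19.5375 exercise | (k=6,j=3): S=65.7300, K−S=9.7900, hold=9.6595 ⇒ V=9.7900 exercise | (k=6,j=4): S=77.1747, K−S=0.0000, hold=2.3223 ⇒ V=2.3223 continue | (k=6,j=5): S=90.6121, K−S=0.0000, hold=0.0000 ⇒ V=0.0000 continue | (k=6,j=6): S=106.3892, K−S=0.0000, hold=0.0000 ⇒ V=0.0000 continue
k=5: (k=5,j=0): S=44.0033, K−S=31.5167, hold=31.1470 ⇒ V=31.5167 exercise | (k=5,j=1): S=51.6650, K−S=23.8550, hold=23.4852 ⇒ V=23.8550 exercise | (k=5,j=2): S=60.6608, K−S=14.8592, hold=14.4895 ⇒ V=14.8592 exercise | (k=5,j=3): S=71.2228, K−S=4.2972, hold=5.9480 ⇒ V=5.9480 continue | (k=5,j=4): S=83.6239, K−S=0.0000, hold=1.1310 ⇒ V=1.1310 continue | (k=5,j=5): S=98.1843, K−S=0.0000, hold=0.0000 ⇒ V=0.0000 continue
k=4: (k=4,j=0): S=47.6805, K−S=27.8395, hold=27.4697 ⇒ V=27.8395 exercise | (k=4,j=1): S=55.9825, K−S=19.5375, hold=19.1678 ⇒ V=19.5375 exercise | (k=4,j=2): S=65.7300, K−S=9.7900, hold=10.2590 ⇒ V=10.2590 continue | (k=4,j=3): S=77.1747, K−S=0.0000, hold=3.4715 ⇒ V=3.4715 continue | (k=4,j=4): S=90.6121, K−S=0.0000, hold=0.5509 ⇒ V=0.5509 continue
k=3: (k=3,j=0): S=51.6650, K−S=23.8550, hold=23.4852 ⇒ V=23.8550 exercise | (k=3,j=1): S=60.6608, K−S=14.8592, hold=14.7278 ⇒ V=14.8592 exercise | (k=3,j=2): S=71.2228, K−S=4.2972, hold=6.7603 ⇒ V=6.7603 continue | (k=3,j=3): S=83.6239, K−S=0.0000, hold=1.9706 ⇒ V=1.9706 continue
k=2: (k=2,j=0): S=55.9825, K−S=19.5375, hold=19.1678 ⇒ V=19.5375 exercise | (k=2,j=1): S=65.7300, K−S=9.7900, hold=10.6717 ⇒ V=10.6717 continue | (k=2,j=2): S=77.1747, K−S=0.0000, hold=4.2938 ⇒ V=4.2938 continue
k=1: (k=1,j=0): S=60.6608, K−S=14.8592, hold=14.9374 ⇒ V=14.9374 continue | (k=1,j=1): S=71.2228, K−S=4.2972, hold=7.3790 ⇒ V=7.3790 continue
k=0: (k=0,j=0): S=65.7300, K−S=9.7900, hold=11.0242 ⇒ V=11.0242 continue

price = 11.0242
tree:
11.0242
14.9374 7.3790
19.5375 10.6717 4.2938
23.8550 14.8592 6.7603 1.9706
27.8395 19.5375 10.2590 3.4715 0.5509
31.5167 23.8550 14.8592 5.9480 1.1310 0.0000
34.9103 27.8395 19.5375 9.7900 2.3223 0.0000 0.0000
38.0422 31.5167 23.8550 14.8592 4.7681 0.0000 0.0000 0.0000
40.9326 34.9103 27.8395 19.5375 9.7900 0.0000 0.0000 0.0000 0.0000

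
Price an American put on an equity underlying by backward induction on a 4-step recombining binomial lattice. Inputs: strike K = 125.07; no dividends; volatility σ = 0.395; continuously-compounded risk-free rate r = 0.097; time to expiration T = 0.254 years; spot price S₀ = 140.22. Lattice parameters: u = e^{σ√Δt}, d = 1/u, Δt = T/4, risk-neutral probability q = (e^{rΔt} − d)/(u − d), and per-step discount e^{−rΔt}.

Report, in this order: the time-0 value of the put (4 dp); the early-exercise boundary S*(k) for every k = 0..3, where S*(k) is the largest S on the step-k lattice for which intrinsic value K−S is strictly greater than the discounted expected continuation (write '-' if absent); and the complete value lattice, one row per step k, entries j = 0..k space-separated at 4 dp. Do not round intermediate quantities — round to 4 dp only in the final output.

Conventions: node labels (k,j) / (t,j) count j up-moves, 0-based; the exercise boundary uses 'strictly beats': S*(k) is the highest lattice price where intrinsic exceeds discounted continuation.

Δt=0.06350, u=1.10466, d=0.90526, q=0.50612, disc=e^(-rΔt)=0.99386
k=4 terminal: V=max(K-S,0) → 30.9034 10.1612 0.0000 0.0000 0.0000
k=3: j=0 S=104.0220 intr=21.0480 cont=20.2800 V=21.0480[EX]; j=1 S=126.9351 intr=0.0000 cont=4.9876 V=4.9876[hold]; j=2 S=154.8953 intr=0.0000 cont=0.0000 V=0.0000[hold]; j=3 S=189.0144 intr=0.0000 cont=0.0000 V=0.0000[hold]  S*(3)=104.0220
k=2: j=0 S=114.9088 intr=10.1612 cont=12.8402 V=12.8402[hold]; j=1 S=140.2200 intr=0.0000 cont=2.4481 V=2.4481[hold]; j=2 S=171.1065 intr=0.0000 cont=0.0000 V=0.0000[hold]  S*(2)=-
k=1: j=0 S=126.9351 intr=0.0000 cont=7.5340 V=7.5340[hold]; j=1 S=154.8953 intr=0.0000 cont=1.2017 V=1.2017[hold]  S*(1)=-
k=0: j=0 S=140.2200 intr=0.0000 cont=4.3025 V=4.3025[hold]  S*(0)=-

price = 4.3025
boundary = - - - 104.0220
tree:
4.3025
7.5340 1.2017
12.8402 2.4481 0.0000
21.0480 4.9876 0.0000 0.0000
30.9034 10.1612 0.0000 0.0000 0.0000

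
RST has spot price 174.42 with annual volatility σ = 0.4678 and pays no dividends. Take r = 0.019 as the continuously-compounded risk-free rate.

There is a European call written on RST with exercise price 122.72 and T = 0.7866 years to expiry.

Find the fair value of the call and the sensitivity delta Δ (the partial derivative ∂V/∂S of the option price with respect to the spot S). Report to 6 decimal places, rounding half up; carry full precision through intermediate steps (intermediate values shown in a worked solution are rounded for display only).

price = 59.676739
Δ = 0.862324

σ√T = 0.4678·√0.7866 = 0.414894
d₁ = (ln(S/K) + (r+σ²/2)T) / (σ√T) = (ln(174.42/122.72) + (0.019+0.4678²/2)·0.7866) / 0.414894 = (0.351561 + 0.101014) / 0.414894 = 1.090820
d₂ = d₁ − σ√T = 1.090820 − 0.414894 = 0.675926
e^{−rT} = 0.985166
N(d₁) = 0.862324,  N(d₂) = 0.750456
Call price V = S·N(d₁) − K·e^{−rT}·N(d₂) = 150.406550 − 90.729811 = 59.676739
Δ = N(d₁) = 0.862324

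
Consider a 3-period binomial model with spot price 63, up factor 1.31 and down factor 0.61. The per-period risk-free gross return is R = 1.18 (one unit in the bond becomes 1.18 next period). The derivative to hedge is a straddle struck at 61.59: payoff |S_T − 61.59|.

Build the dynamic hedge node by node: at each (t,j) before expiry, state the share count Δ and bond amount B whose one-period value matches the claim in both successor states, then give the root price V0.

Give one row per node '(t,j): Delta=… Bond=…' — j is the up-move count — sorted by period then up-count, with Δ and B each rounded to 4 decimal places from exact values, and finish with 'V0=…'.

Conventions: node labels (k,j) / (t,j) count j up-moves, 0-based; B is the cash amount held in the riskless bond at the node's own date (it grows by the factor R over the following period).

Arbitrage-free pricing uses the up-move probability p* = (R−d)/(u−d) = 0.8143, discounting each step at R = 1.18.
Expiry values: V(3,0)=47.2902, V(3,1)=30.8806, V(3,2)=4.3597, V(3,3)=80.0397
  t=2,j=0: stock 23.4423 → up 30.7094 (V=30.8806), down 14.2998 (V=47.2902). Price 28.7526; hedge Δ=-1.0000, bond B=52.1949.
  t=2,j=1: stock 50.3433 → up 65.9497 (V=4.3597), down 30.7094 (V=30.8806). Price 7.8687; hedge Δ=-0.7526, bond B=45.7556.
  t=2,j=2: stock 108.1143 → up 141.6297 (V=80.0397), down 65.9497 (V=4.3597). Price 55.9194; hedge Δ=1.0000, bond B=-52.1949.
  t=1,j=0: stock 38.4300 → up 50.3433 (V=7.8687), down 23.4423 (V=28.7526). Price 9.9552; hedge Δ=-0.7763, bond B=39.7894.
  t=1,j=1: stock 82.5300 → up 108.1143 (V=55.9194), down 50.3433 (V=7.8687). Price 39.8268; hedge Δ=0.8317, bond B=-28.8170.
  t=0,j=0: stock 63.0000 → up 82.5300 (V=39.8268), down 38.4300 (V=9.9552). Price 29.0502; hedge Δ=0.6774, bond B=-13.6236.
As a check, the time-0 holding Δ(0,0)·S0 + B(0,0) comes to 29.0502 — exactly V0.

(0,0): Delta=0.6774 Bond=-13.6236
(1,0): Delta=-0.7763 Bond=39.7894
(1,1): Delta=0.8317 Bond=-28.8170
(2,0): Delta=-1.0000 Bond=52.1949
(2,1): Delta=-0.7526 Bond=45.7556
(2,2): Delta=1.0000 Bond=-52.1949
V0=29.0502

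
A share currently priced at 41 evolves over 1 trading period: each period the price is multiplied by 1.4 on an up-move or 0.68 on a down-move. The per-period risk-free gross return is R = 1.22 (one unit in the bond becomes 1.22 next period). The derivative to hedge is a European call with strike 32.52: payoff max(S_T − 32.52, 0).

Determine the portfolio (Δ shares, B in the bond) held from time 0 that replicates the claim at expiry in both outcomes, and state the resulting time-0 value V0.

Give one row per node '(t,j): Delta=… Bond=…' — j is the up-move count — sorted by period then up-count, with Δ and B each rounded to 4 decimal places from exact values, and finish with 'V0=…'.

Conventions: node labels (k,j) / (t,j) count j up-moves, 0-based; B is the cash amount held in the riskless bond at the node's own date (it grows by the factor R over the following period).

(0,0): Delta=0.8428 Bond=-19.2605
V0=15.2951

Under the risk-neutral measure, an up-move has probability p* = (R−d)/(u−d) = 0.7500 and values discount at R = 1.22.
Payoffs at expiry: V(1,0)=0.0000, V(1,1)=24.8800
(0,0): S=41.0000. Δ = (V_up−V_dn)/(S_up−S_dn) = (24.8800−0.0000)/(57.4000−27.8800) = 0.8428. V = [p*·24.8800 + (1−p*)·0.0000]/1.22 = 15.2951. B = V − Δ·S = -19.2605.
Check: Δ(0,0)·S0 + B(0,0) = 15.2951 = V0.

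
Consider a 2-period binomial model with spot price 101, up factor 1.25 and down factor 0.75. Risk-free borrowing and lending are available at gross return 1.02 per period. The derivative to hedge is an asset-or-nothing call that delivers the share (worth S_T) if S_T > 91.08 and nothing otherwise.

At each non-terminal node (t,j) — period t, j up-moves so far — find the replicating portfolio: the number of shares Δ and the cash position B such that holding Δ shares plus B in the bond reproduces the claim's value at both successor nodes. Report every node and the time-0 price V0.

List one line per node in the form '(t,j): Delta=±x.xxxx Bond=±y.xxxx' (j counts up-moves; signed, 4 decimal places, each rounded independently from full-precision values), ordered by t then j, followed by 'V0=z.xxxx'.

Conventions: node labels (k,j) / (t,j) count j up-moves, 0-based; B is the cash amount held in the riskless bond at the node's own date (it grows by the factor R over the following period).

Since d<R<u, set p* = (R−d)/(u−d) = 0.5400; price each node as the discounted p*-expectation of its children.
At maturity the claim pays: V(2,0)=0.0000, V(2,1)=94.6875, V(2,2)=157.8125
Node (1,0) S=75.7500: V=(p*·94.6875+(1−p*)·0.0000)/1.02=50.1287; Δ=(94.6875−0.0000)/(94.6875−56.8125)=2.5000; B=V−Δ·S=-139.2463
Node (1,1) S=126.2500: V=(p*·157.8125+(1−p*)·94.6875)/1.02=126.2500; Δ=(157.8125−94.6875)/(157.8125−94.6875)=1.0000; B=V−Δ·S=0.0000
Node (0,0) S=101.0000: V=(p*·126.2500+(1−p*)·50.1287)/1.02=89.4453; Δ=(126.2500−50.1287)/(126.2500−75.7500)=1.5074; B=V−Δ·S=-62.7974
Check: Δ(0,0)·S0 + B(0,0) = 89.4453 = V0.

(0,0): Delta=1.5074 Bond=-62.7974
(1,0): Delta=2.5000 Bond=-139.2463
(1,1): Delta=1.0000 Bond=0.0000
V0=89.4453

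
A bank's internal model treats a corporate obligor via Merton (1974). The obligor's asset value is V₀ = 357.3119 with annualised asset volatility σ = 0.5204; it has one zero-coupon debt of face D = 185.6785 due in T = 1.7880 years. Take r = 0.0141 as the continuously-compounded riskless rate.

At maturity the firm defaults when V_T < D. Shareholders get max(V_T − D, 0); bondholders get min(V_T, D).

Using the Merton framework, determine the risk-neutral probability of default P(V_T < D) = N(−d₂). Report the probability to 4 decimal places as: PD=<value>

Equity is a call on the firm's assets struck at D = 185.6785:
d₁ = [ln(V₀/D) + (r + σ²/2)T] / (σ√T)
   = [ln(357.3119/185.6785) + (0.0141 + 0.5·0.5204²)·1.7880] / (0.5204·√1.7880)
   = [0.654592 + 0.267320] / 0.695859 = 1.324856
d₂ = d₁ − σ√T = 1.324856 − 0.695859 = 0.628998
risk-neutral PD = N(−d₂) = N(-0.628998) = 0.264675

PD=0.2647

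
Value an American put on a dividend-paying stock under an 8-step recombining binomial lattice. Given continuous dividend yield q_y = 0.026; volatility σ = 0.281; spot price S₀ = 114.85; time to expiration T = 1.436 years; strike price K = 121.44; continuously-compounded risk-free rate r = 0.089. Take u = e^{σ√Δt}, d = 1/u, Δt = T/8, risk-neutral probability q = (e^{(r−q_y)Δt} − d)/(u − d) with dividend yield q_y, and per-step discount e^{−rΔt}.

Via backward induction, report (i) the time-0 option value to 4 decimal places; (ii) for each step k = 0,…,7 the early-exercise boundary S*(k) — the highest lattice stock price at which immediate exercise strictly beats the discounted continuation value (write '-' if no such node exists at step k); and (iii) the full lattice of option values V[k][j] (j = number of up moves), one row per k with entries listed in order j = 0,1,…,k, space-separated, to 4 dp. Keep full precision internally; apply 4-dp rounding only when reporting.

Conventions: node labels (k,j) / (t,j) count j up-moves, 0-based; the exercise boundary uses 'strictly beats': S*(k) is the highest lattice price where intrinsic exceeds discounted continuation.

price = 14.8237
boundary = - - 90.5156 80.3562 90.5156 80.3562 90.5156 101.9594
tree:
14.8237
21.7408 8.8463
30.9244 13.8687 4.4466
41.0838 21.0875 7.5807 1.6677
50.1029 30.9244 12.5871 3.1565 0.3339
58.1097 41.0838 20.1949 5.8971 0.7038 0.0000
65.2178 50.1029 30.9244 10.8360 1.4833 0.0000 0.0000
71.5281 58.1097 41.0838 19.4806 3.1265 0.0000 0.0000 0.0000
77.1302 65.2178 50.1029 30.9244 6.5900 0.0000 0.0000 0.0000 0.0000

Δt=0.17950, u=1.12643, d=0.88776, q=0.51792, disc=e^(-rΔt)=0.98415
k=8 terminal: V=max(K-S,0) → 77.1302 65.2178 50.1029 30.9244 6.5900 0.0000 0.0000 0.0000 0.0000
k=7: j=0 S=49.9119 intr=71.5281 cont=69.8358 V=71.5281[EX]; j=1 S=63.3303 intr=58.1097 cont=56.4799 V=58.1097[EX]; j=2 S=80.3562 intr=41.0838 cont=39.5333 V=41.0838[EX]; j=3 S=101.9594 intr=19.4806 cont=18.0307 V=19.4806[EX]; j=4 S=129.3704 intr=0.0000 cont=3.1265 V=3.1265[hold]; j=5 S=164.1506 intr=0.0000 cont=0.0000 V=0.0000[hold]; j=6 S=208.2813 intr=0.0000 cont=0.0000 V=0.0000[hold]; j=7 S=264.2761 intr=0.0000 cont=0.0000 V=0.0000[hold]  S*(7)=101.9594
k=6: j=0 S=56.2222 intr=65.2178 cont=63.5549 V=65.2178[EX]; j=1 S=71.3371 intr=50.1029 cont=48.5104 V=50.1029[EX]; j=2 S=90.5156 intr=30.9244 cont=29.4212 V=30.9244[EX]; j=3 S=114.8500 intr=6.5900 cont=10.8360 V=10.8360[hold]; j=4 S=145.7266 intr=0.0000 cont=1.4833 V=1.4833[hold]; j=5 S=184.9040 intr=0.0000 cont=0.0000 V=0.0000[hold]; j=6 S=234.6141 intr=0.0000 cont=0.0000 V=0.0000[hold]  S*(6)=90.5156
k=5: j=0 S=63.3303 intr=58.1097 cont=56.4799 V=58.1097[EX]; j=1 S=80.3562 intr=41.0838 cont=39.5333 V=41.0838[EX]; j=2 S=101.9594 intr=19.4806 cont=20.1949 V=20.1949[hold]; j=3 S=129.3704 intr=0.0000 cont=5.8971 V=5.8971[hold]; j=4 S=164.1506 intr=0.0000 cont=0.7038 V=0.7038[hold]; j=5 S=208.2813 intr=0.0000 cont=0.0000 V=0.0000[hold]  S*(5)=80.3562
k=4: j=0 S=71.3371 intr=50.1029 cont=48.5104 V=50.1029[EX]; j=1 S=90.5156 intr=30.9244 cont=29.7853 V=30.9244[EX]; j=2 S=114.8500 intr=6.5900 cont=12.5871 V=12.5871[hold]; j=3 S=145.7266 intr=0.0000 cont=3.1565 V=3.1565[hold]; j=4 S=184.9040 intr=0.0000 cont=0.3339 V=0.3339[hold]  S*(4)=90.5156
k=3: j=0 S=80.3562 intr=41.0838 cont=39.5333 V=41.0838[EX]; j=1 S=101.9594 intr=19.4806 cont=21.0875 V=21.0875[hold]; j=2 S=129.3704 intr=0.0000 cont=7.5807 V=7.5807[hold]; j=3 S=164.1506 intr=0.0000 cont=1.6677 V=1.6677[hold]  S*(3)=80.3562
k=2: j=0 S=90.5156 intr=30.9244 cont=30.2403 V=30.9244[EX]; j=1 S=114.8500 intr=6.5900 cont=13.8687 V=13.8687[hold]; j=2 S=145.7266 intr=0.0000 cont=4.4466 V=4.4466[hold]  S*(2)=90.5156
k=1: j=0 S=101.9594 intr=19.4806 cont=21.7408 V=21.7408[hold]; j=1 S=129.3704 intr=0.0000 cont=8.8463 V=8.8463[hold]  S*(1)=-
k=0: j=0 S=114.8500 intr=6.5900 cont=14.8237 V=14.8237[hold]  S*(0)=-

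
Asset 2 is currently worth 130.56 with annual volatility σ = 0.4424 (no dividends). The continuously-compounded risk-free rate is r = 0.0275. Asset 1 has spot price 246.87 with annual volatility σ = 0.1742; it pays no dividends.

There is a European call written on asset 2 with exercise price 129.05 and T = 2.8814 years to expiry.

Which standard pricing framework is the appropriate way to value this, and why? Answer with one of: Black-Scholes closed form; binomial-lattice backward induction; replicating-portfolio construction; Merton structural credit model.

Key observation: with asset 2 following a GBM at constant σ and r, the European call struck at 129.05 prices in closed form — nothing here needs a stepwise model or a balance sheet.

framework: Black-Scholes closed form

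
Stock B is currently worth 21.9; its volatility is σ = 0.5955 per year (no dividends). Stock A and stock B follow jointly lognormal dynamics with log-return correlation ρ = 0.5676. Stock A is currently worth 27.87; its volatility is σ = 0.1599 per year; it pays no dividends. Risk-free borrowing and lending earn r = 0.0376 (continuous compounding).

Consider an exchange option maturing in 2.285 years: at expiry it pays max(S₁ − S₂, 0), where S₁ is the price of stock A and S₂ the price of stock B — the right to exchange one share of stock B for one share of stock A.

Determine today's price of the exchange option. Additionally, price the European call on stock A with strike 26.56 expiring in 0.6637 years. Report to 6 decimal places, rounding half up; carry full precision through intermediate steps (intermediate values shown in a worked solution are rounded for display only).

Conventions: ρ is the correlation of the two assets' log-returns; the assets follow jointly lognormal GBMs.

exchange price = 10.948689
price(stock A call K=26.56) = 2.592477

σ_eff = √(σ₁² + σ₂² − 2ρσ₁σ₂) = √(0.1599² + 0.5955² − 2·0.5676·0.1599·0.5955) = 0.521626
d₁ = (ln(S₁/S₂) + (q₂ − q₁ + σ_eff²/2)T) / (σ_eff√T) = (ln(27.87/21.9) + (0.0 − 0.0 + 0.136047)·2.285) / 0.788502 = 0.699975
d₂ = d₁ − σ_eff√T = 0.699975 − 0.788502 = -0.088526
N(d₁) = 0.758029,  N(d₂) = 0.464729
V = S₁·e^{−q₁T}·N(d₁) − S₂·e^{−q₂T}·N(d₂) = 21.126257 − 10.177569 = 10.948689
[vanilla: stock A call K=26.56]
σ√T = 0.1599·√0.6637 = 0.130267
d₁ = (ln(S/K) + (r+σ²/2)T) / (σ√T) = (ln(27.87/26.56) + (0.0376+0.1599²/2)·0.6637) / 0.130267 = (0.048145 + 0.033440) / 0.130267 = 0.626286
d₂ = d₁ − σ√T = 0.626286 − 0.130267 = 0.496019
e^{−rT} = 0.975354
N(d₁) = 0.734436,  N(d₂) = 0.690059
price = S·N(d₁) − K·e^{−rT}·N(d₂) = 20.468739 − 17.876262 = 2.592477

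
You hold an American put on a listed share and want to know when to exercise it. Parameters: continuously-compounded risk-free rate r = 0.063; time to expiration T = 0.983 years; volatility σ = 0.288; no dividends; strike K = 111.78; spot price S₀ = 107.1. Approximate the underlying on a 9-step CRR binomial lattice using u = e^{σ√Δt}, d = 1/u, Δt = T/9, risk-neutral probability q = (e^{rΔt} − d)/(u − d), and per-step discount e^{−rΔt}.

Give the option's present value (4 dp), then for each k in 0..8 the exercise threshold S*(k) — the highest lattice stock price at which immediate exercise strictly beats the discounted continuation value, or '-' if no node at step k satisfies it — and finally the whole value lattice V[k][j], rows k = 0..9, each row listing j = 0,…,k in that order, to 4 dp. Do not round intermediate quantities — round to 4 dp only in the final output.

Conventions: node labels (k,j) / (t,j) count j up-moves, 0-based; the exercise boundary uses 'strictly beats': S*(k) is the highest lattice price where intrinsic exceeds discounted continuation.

params: Δt=0.10922 u=1.09986 d=0.90921 q=0.51244 e^(-rΔt)=0.99314
t_9 payoffs: 66.3061 56.7709 45.2362 31.2829 14.4037 0.0000 0.0000 0.0000 0.0000 0.0000
t_8: node(8,0) S=50.0148 payoff=61.7652 vs cont=60.9987 → 61.7652 [stop]  node(8,1) S=60.5022 payoff=51.2778 vs cont=50.5113 → 51.2778 [stop]  node(8,2) S=73.1887 payoff=38.5913 vs cont=37.8248 → 38.5913 [stop]  node(8,3) S=88.5354 payoff=23.2446 vs cont=22.4781 → 23.2446 [stop]  node(8,4) S=107.1000 payoff=4.6800 vs cont=6.9745 → 6.9745 [wait]  node(8,5) S=129.5574 payoff=0.0000 vs cont=0.0000 → 0.0000 [wait]  node(8,6) S=156.7238 payoff=0.0000 vs cont=0.0000 → 0.0000 [wait]  node(8,7) S=189.5866 payoff=0.0000 vs cont=0.0000 → 0.0000 [wait]  node(8,8) S=229.3403 payoff=0.0000 vs cont=0.0000 → 0.0000 [wait]  ⇒ S*(8)=88.5354
t_7: node(7,0) S=55.0091 payoff=56.7709 vs cont=56.0043 → 56.7709 [stop]  node(7,1) S=66.5438 payoff=45.2362 vs cont=44.4697 → 45.2362 [stop]  node(7,2) S=80.4971 payoff=31.2829 vs cont=30.5164 → 31.2829 [stop]  node(7,3) S=97.3763 payoff=14.4037 vs cont=14.8050 → 14.8050 [wait]  node(7,4) S=117.7947 payoff=0.0000 vs cont=3.3772 → 3.3772 [wait]  node(7,5) S=142.4947 payoff=0.0000 vs cont=0.0000 → 0.0000 [wait]  node(7,6) S=172.3738 payoff=0.0000 vs cont=0.0000 → 0.0000 [wait]  node(7,7) S=208.5182 payoff=0.0000 vs cont=0.0000 → 0.0000 [wait]  ⇒ S*(7)=80.4971
t_6: node(6,0) S=60.5022 payoff=51.2778 vs cont=50.5113 → 51.2778 [stop]  node(6,1) S=73.1887 payoff=38.5913 vs cont=37.8248 → 38.5913 [stop]  node(6,2) S=88.5354 payoff=23.2446 vs cont=22.6823 → 23.2446 [stop]  node(6,3) S=107.1000 payoff=4.6800 vs cont=8.8875 → 8.8875 [wait]  node(6,4) S=129.5574 payoff=0.0000 vs cont=1.6353 → 1.6353 [wait]  node(6,5) S=156.7238 payoff=0.0000 vs cont=0.0000 → 0.0000 [wait]  node(6,6) S=189.5866 payoff=0.0000 vs cont=0.0000 → 0.0000 [wait]  ⇒ S*(6)=88.5354
t_5: node(5,0) S=66.5438 payoff=45.2362 vs cont=44.4697 → 45.2362 [stop]  node(5,1) S=80.4971 payoff=31.2829 vs cont=30.5164 → 31.2829 [stop]  node(5,2) S=97.3763 payoff=14.4037 vs cont=15.7785 → 15.7785 [wait]  node(5,3) S=117.7947 payoff=0.0000 vs cont=5.1357 → 5.1357 [wait]  node(5,4) S=142.4947 payoff=0.0000 vs cont=0.7918 → 0.7918 [wait]  node(5,5) S=172.3738 payoff=0.0000 vs cont=0.0000 → 0.0000 [wait]  ⇒ S*(5)=80.4971
t_4: node(4,0) S=73.1887 payoff=38.5913 vs cont=37.8248 → 38.5913 [stop]  node(4,1) S=88.5354 payoff=23.2446 vs cont=23.1778 → 23.2446 [stop]  node(4,2) S=107.1000 payoff=4.6800 vs cont=10.2539 → 10.2539 [wait]  node(4,3) S=129.5574 payoff=0.0000 vs cont=2.8898 → 2.8898 [wait]  node(4,4) S=156.7238 payoff=0.0000 vs cont=0.3834 → 0.3834 [wait]  ⇒ S*(4)=88.5354
t_3: node(3,0) S=80.4971 payoff=31.2829 vs cont=30.5164 → 31.2829 [stop]  node(3,1) S=97.3763 payoff=14.4037 vs cont=16.4739 → 16.4739 [wait]  node(3,2) S=117.7947 payoff=0.0000 vs cont=6.4358 → 6.4358 [wait]  node(3,3) S=142.4947 payoff=0.0000 vs cont=1.5944 → 1.5944 [wait]  ⇒ S*(3)=80.4971
t_2: node(2,0) S=88.5354 payoff=23.2446 vs cont=23.5317 → 23.5317 [wait]  node(2,1) S=107.1000 payoff=4.6800 vs cont=11.2523 → 11.2523 [wait]  node(2,2) S=129.5574 payoff=0.0000 vs cont=3.9278 → 3.9278 [wait]  ⇒ S*(2)=-
t_1: node(1,0) S=97.3763 payoff=14.4037 vs cont=17.1210 → 17.1210 [wait]  node(1,1) S=117.7947 payoff=0.0000 vs cont=7.4475 → 7.4475 [wait]  ⇒ S*(1)=-
t_0: node(0,0) S=107.1000 payoff=4.6800 vs cont=12.0805 → 12.0805 [wait]  ⇒ S*(0)=-

price = 12.0805
boundary = - - - 80.4971 88.5354 80.4971 88.5354 80.4971 88.5354
tree:
12.0805
17.1210 7.4475
23.5317 11.2523 3.9278
31.2829 16.4739 6.4358 1.5944
38.5913 23.2446 10.2539 2.8898 0.3834
45.2362 31.2829 15.7785 5.1357 0.7918 0.0000
51.2778 38.5913 23.2446 8.8875 1.6353 0.0000 0.0000
56.7709 45.2362 31.2829 14.8050 3.3772 0.0000 0.0000 0.0000
61.7652 51.2778 38.5913 23.2446 6.9745 0.0000 0.0000 0.0000 0.0000
66.3061 56.7709 45.2362 31.2829 14.4037 0.0000 0.0000 0.0000 0.0000 0.0000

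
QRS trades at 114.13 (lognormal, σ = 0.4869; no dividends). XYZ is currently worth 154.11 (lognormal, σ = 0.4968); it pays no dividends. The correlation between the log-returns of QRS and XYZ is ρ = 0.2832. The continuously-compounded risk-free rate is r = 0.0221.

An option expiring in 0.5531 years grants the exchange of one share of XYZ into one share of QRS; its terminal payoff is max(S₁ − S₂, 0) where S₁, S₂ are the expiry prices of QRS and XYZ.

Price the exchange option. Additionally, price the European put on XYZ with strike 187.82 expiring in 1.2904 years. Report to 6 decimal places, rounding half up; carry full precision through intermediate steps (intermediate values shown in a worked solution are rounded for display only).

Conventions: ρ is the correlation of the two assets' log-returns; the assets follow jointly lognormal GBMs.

σ_eff = √(σ₁² + σ₂² − 2ρσ₁σ₂) = √(0.4869² + 0.4968² − 2·0.2832·0.4869·0.4968) = 0.588960
d₁ = (ln(S₁/S₂) + (q₂ − q₁ + σ_eff²/2)T) / (σ_eff√T) = (ln(114.13/154.11) + (0.0 − 0.0 + 0.173437)·0.5531) / 0.438014 = -0.466653
d₂ = d₁ − σ_eff√T = -0.466653 − 0.438014 = -0.904667
N(d₁) = 0.320374,  N(d₂) = 0.182821
V = S₁·e^{−q₁T}·N(d₁) − S₂·e^{−q₂T}·N(d₂) = 36.564302 − 28.174544 = 8.389758
[vanilla: XYZ put K=187.82]
σ√T = 0.4968·√1.2904 = 0.564344
d₁ = (ln(S/K) + (r+σ²/2)T) / (σ√T) = (ln(154.11/187.82) + (0.0221+0.4968²/2)·1.2904) / 0.564344 = (-0.197817 + 0.187760) / 0.564344 = -0.017822
d₂ = d₁ − σ√T = -0.017822 − 0.564344 = -0.582166
e^{−rT} = 0.971885
N(−d₁) = 0.507109,  N(−d₂) = 0.719772
price = K·e^{−rT}·N(−d₂) − S·N(−d₁) = 131.386851 − 78.150643 = 53.236207

exchange price = 8.389758
price(XYZ put K=187.82) = 53.236207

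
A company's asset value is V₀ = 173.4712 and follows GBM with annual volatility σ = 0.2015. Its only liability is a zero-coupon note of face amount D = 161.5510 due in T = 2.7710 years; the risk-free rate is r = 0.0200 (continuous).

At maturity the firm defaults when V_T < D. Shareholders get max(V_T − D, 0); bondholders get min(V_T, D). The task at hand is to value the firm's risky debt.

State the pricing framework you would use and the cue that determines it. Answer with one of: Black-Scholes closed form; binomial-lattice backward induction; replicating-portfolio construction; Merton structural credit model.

framework: Merton structural credit model

Key observation: assets follow a GBM and default happens iff V_T < 161.5510; valuing claims on that split (equity as a call, risky debt as the residual) is the structural model's definition.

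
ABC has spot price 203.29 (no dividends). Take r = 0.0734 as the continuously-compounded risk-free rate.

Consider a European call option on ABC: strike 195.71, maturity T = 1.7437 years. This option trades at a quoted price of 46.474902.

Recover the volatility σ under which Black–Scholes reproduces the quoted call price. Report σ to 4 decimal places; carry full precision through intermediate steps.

At σ = 0.2880 the Black–Scholes value reproduces the quote:
σ√T = 0.288·√1.7437 = 0.380302
d₁ = (ln(S/K) + (r+σ²/2)T) / (σ√T) = (ln(203.29/195.71) + (0.0734+0.288²/2)·1.7437) / 0.380302 = (0.038000 + 0.200302) / 0.380302 = 0.626613
d₂ = d₁ − σ√T = 0.626613 − 0.380302 = 0.246311
e^{−rT} = 0.879864
N(d₁) = 0.734543,  N(d₂) = 0.597279
V = S·N(d₁) − K·e^{−rT}·N(d₂) = 149.325322 − 102.850420 = 46.474902 (the observed quote) — the price is monotone increasing in volatility, hence this σ is the only solution

sigma = 0.2880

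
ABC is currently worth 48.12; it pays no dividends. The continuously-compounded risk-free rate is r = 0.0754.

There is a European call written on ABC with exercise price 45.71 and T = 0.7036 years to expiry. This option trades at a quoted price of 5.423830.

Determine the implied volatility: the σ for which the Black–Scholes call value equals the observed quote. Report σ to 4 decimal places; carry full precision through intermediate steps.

At σ = 0.1498 the Black–Scholes value reproduces the quote:
σ√T = 0.1498·√0.7036 = 0.125654
d₁ = (ln(S/K) + (r+σ²/2)T) / (σ√T) = (ln(48.12/45.71) + (0.0754+0.1498²/2)·0.7036) / 0.125654 = (0.051381 + 0.060946) / 0.125654 = 0.893939
d₂ = d₁ − σ√T = 0.893939 − 0.125654 = 0.768286
e^{−rT} = 0.948331
N(d₁) = 0.814323,  N(d₂) = 0.778841
V = S·N(d₁) − K·e^{−rT}·N(d₂) = 39.185215 − 33.761384 = 5.423830 (the quoted price), and the Black–Scholes price is strictly increasing in σ, so σ is unique

sigma = 0.1498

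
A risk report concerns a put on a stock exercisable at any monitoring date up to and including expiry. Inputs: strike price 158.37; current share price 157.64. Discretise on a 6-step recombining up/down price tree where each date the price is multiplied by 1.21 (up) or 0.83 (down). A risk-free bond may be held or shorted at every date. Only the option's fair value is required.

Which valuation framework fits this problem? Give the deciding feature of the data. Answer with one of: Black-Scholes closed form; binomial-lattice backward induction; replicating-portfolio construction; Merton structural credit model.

Key observation: the put (strike 158.37 on spot 157.64) is American-style on a 6-step discrete price model, so the early-exercise decision at every node requires stepwise backward valuation — a closed form cannot price the exercise right.

framework: binomial-lattice backward induction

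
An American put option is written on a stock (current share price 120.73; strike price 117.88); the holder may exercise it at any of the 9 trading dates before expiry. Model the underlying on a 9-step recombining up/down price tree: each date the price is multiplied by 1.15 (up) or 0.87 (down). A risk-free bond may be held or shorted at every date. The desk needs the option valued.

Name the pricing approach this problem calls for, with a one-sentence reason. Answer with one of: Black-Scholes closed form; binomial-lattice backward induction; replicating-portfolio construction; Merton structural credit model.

Key observation: the defining feature is the embedded early-exercise option across 9 discrete dates on the spot-120.73 tree; pricing the strike-117.88 put means working backward with an exercise test at every node.

framework: binomial-lattice backward induction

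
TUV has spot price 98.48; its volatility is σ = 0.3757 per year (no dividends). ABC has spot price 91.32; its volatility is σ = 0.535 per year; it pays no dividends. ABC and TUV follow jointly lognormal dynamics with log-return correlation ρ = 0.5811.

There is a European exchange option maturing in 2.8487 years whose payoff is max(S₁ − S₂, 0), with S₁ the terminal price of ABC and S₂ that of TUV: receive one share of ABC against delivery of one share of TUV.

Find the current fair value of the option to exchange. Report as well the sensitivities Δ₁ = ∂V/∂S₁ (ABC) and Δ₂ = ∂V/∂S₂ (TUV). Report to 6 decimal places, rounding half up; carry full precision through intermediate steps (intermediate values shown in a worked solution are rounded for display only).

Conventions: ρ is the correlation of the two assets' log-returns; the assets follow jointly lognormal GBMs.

σ_eff = √(σ₁² + σ₂² − 2ρσ₁σ₂) = √(0.535² + 0.3757² − 2·0.5811·0.535·0.3757) = 0.440198
d₁ = (ln(S₁/S₂) + (q₂ − q₁ + σ_eff²/2)T) / (σ_eff√T) = (ln(91.32/98.48) + (0.0 − 0.0 + 0.096887)·2.8487) / 0.742969 = 0.269887
d₂ = d₁ − σ_eff√T = 0.269887 − 0.742969 = -0.473082
N(d₁) = 0.606377,  N(d₂) = 0.318077
V = S₁·e^{−q₁T}·N(d₁) − S₂·e^{−q₂T}·N(d₂) = 55.374310 − 31.324257 = 24.050053
Key observation: the rate r is irrelevant here: denominating values in TUV turns the exchange into a ratio option on S₁/S₂, and discounting at r drops out.
Δ₁ = e^{−q₁T}·N(d₁) = 0.606377;  Δ₂ = −e^{−q₂T}·N(d₂) = -0.318077

exchange price = 24.050053
Δ1 = 0.606377
Δ2 = -0.318077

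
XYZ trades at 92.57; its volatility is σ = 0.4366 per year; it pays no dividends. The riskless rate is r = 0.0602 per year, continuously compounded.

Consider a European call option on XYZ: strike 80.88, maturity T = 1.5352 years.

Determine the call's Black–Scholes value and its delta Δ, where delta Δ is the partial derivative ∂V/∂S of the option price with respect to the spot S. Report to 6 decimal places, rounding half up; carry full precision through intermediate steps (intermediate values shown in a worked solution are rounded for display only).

price = 28.643037
Δ = 0.755178

σ√T = 0.4366·√1.5352 = 0.540961
d₁ = (ln(S/K) + (r+σ²/2)T) / (σ√T) = (ln(92.57/80.88) + (0.0602+0.4366²/2)·1.5352) / 0.540961 = (0.134999 + 0.238739) / 0.540961 = 0.690876
d₂ = d₁ − σ√T = 0.690876 − 0.540961 = 0.149915
e^{−rT} = 0.911723
N(d₁) = 0.755178,  N(d₂) = 0.559584
Call price V = S·N(d₁) − K·e^{−rT}·N(d₂) = 69.906850 − 41.263813 = 28.643037
Δ = N(d₁) = 0.755178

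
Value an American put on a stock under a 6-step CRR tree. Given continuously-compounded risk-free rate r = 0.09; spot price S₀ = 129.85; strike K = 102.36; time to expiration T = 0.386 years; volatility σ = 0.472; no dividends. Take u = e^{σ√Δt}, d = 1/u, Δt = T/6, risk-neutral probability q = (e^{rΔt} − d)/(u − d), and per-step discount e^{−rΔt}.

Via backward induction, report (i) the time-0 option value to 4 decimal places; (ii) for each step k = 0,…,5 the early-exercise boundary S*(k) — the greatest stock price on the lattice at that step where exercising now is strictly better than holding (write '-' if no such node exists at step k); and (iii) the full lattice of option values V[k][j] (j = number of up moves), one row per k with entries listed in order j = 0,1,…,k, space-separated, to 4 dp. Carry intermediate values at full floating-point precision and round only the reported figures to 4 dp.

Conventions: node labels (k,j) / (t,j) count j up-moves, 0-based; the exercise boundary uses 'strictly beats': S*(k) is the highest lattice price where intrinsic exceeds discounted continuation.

Δt=0.06433, u=1.12718, d=0.88717, q=0.49430, disc=e^(-rΔt)=0.99423
k=6 terminal: V=max(K-S,0) → 39.0482 21.9203 0.1588 0.0000 0.0000 0.0000 0.0000
k=5: j=0 S=71.3637 intr=30.9963 cont=30.4054 V=30.9963[EX]; j=1 S=90.6699 intr=11.6901 cont=11.0991 V=11.6901[EX]; j=2 S=115.1991 intr=0.0000 cont=0.0798 V=0.0798[hold]; j=3 S=146.3642 intr=0.0000 cont=0.0000 V=0.0000[hold]; j=4 S=185.9605 intr=0.0000 cont=0.0000 V=0.0000[hold]; j=5 S=236.2689 intr=0.0000 cont=0.0000 V=0.0000[hold]  S*(5)=90.6699
k=4: j=0 S=80.4397 intr=21.9203 cont=21.3294 V=21.9203[EX]; j=1 S=102.2012 intr=0.1588 cont=5.9168 V=5.9168[hold]; j=2 S=129.8500 intr=0.0000 cont=0.0401 V=0.0401[hold]; j=3 S=164.9787 intr=0.0000 cont=0.0000 V=0.0000[hold]; j=4 S=209.6108 intr=0.0000 cont=0.0000 V=0.0000[hold]  S*(4)=80.4397
k=3: j=0 S=90.6699 intr=11.6901 cont=13.9289 V=13.9289[hold]; j=1 S=115.1991 intr=0.0000 cont=2.9946 V=2.9946[hold]; j=2 S=146.3642 intr=0.0000 cont=0.0202 V=0.0202[hold]; j=3 S=185.9605 intr=0.0000 cont=0.0000 V=0.0000[hold]  S*(3)=-
k=2: j=0 S=102.2012 intr=0.1588 cont=8.4748 V=8.4748[hold]; j=1 S=129.8500 intr=0.0000 cont=1.5155 V=1.5155[hold]; j=2 S=164.9787 intr=0.0000 cont=0.0101 V=0.0101[hold]  S*(2)=-
k=1: j=0 S=115.1991 intr=0.0000 cont=5.0058 V=5.0058[hold]; j=1 S=146.3642 intr=0.0000 cont=0.7670 V=0.7670[hold]  S*(1)=-
k=0: j=0 S=129.8500 intr=0.0000 cont=2.8937 V=2.8937[hold]  S*(0)=-

price = 2.8937
boundary = - - - - 80.4397 90.6699
tree:
2.8937
5.0058 0.7670
8.4748 1.5155 0.0101
13.9289 2.9946 0.0202 0.0000
21.9203 5.9168 0.0401 0.0000 0.0000
30.9963 11.6901 0.0798 0.0000 0.0000 0.0000
39.0482 21.9203 0.1588 0.0000 0.0000 0.0000 0.0000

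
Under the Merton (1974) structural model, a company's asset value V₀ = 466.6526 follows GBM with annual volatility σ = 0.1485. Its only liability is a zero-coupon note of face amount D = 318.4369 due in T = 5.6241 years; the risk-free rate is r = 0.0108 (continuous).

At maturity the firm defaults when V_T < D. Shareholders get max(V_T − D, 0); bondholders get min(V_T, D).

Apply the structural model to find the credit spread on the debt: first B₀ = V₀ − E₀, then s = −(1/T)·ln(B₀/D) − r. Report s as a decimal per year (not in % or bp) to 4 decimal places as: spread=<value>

spread=0.0039

With assets at 466.6526 and a single debt payment of 318.4369 at 5.6241 years:
d₁ = [ln(V₀/D) + (r + σ²/2)T] / (σ√T)
   = [ln(466.6526/318.4369) + (0.0108 + 0.5·0.1485²)·5.6241] / (0.1485·√5.6241)
   = [0.382161 + 0.122752] / 0.352170 = 1.433718
d₂ = d₁ − σ√T = 1.433718 − 0.352170 = 1.081547
N(d₁) = 0.924174,  N(d₂) = 0.860273,  e^(−rT) = 0.941068
E₀ = V₀·N(d₁) − D·e^(−rT)·N(d₂)
   = 466.6526·0.924174 − 318.4369·0.941068·0.860273 = 173.469396
B₀ = V₀ − E₀ = 466.6526 − 173.469396 = 293.183204
spread = −(1/T)·ln(B₀/D) − r = −(1/5.6241)·ln(293.183204/318.4369) − 0.0108 = 0.00389153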